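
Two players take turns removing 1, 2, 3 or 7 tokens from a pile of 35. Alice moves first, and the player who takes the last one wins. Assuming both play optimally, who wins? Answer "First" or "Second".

First

Compute winning (W) and losing (L) positions by backward induction:
i:   0  1  2  3  4  5  6  7  8  9 10 11 12 13 14 15 16 17 18 19 20 21 22 23 24 25 26 27 28 29 30 31 32 33 34 35
     L  W  W  W  L  W  W  W  L  W  W  W  L  W  W  W  L  W  W  W  L  W  W  W  L  W  W  W  L  W  W  W  L  W  W  W
Position 35 is W, so the first player wins.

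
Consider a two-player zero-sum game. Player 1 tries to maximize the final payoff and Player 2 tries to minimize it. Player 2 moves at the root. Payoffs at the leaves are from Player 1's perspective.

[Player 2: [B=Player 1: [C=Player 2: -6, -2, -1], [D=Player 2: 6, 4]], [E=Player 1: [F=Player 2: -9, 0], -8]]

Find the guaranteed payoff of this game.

C (Player 2): min(-6, -2, -1) = -6
D (Player 2): min(6, 4) = 4
B (Player 1): max(-6, 4) = 4
F (Player 2): min(-9, 0) = -9
E (Player 1): max(-9, -8) = -8
Root (Player 2): min(4, -8) = -8

-8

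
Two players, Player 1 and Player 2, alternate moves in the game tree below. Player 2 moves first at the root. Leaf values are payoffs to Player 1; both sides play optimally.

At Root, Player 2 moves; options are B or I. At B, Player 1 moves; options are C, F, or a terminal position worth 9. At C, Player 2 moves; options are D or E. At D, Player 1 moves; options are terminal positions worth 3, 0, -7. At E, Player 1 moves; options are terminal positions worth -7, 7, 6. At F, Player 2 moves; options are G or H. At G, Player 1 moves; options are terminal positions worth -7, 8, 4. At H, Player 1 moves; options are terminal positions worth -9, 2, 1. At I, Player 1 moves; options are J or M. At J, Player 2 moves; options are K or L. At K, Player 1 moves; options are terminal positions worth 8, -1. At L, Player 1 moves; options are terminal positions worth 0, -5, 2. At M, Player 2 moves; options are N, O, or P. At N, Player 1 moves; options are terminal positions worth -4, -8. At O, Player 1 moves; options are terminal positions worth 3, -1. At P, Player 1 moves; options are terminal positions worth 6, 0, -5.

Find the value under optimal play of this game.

2

D (Player 1): max(3, 0, -7) = 3
E (Player 1): max(-7, 7, 6) = 7
C (Player 2): min(3, 7) = 3
G (Player 1): max(-7, 8, 4) = 8
H (Player 1): max(-9, 2, 1) = 2
F (Player 2): min(8, 2) = 2
B (Player 1): max(3, 2, 9) = 9
K (Player 1): max(8, -1) = 8
L (Player 1): max(0, -5, 2) = 2
J (Player 2): min(8, 2) = 2
N (Player 1): max(-4, -8) = -4
O (Player 1): max(3, -1) = 3
P (Player 1): max(6, 0, -5) = 6
M (Player 2): min(-4, 3, 6) = -4
I (Player 1): max(2, -4) = 2
Root (Player 2): min(9, 2) = 2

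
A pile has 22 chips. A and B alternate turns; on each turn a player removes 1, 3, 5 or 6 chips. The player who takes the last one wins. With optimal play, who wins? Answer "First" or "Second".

i:   0  1  2  3  4  5  6  7  8  9 10 11 12 13 14 15 16 17 18 19 20 21 22
     L  W  L  W  L  W  W  W  W  W  W  L  W  L  W  L  W  W  W  W  W  W  L
Position 22 is L, so the second player wins.

Second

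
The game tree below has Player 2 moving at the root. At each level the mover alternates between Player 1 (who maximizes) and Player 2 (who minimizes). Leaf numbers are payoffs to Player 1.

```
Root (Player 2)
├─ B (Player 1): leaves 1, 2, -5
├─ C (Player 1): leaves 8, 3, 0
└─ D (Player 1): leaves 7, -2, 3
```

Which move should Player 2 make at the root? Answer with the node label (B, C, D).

B (Player 1): max(1, 2, -5) = 2
C (Player 1): max(8, 3, 0) = 8
D (Player 1): max(7, -2, 3) = 7
Root (Player 2): min(2, 8, 7) = 2
Player 2 picks the child with the lowest value: B (value 2).

B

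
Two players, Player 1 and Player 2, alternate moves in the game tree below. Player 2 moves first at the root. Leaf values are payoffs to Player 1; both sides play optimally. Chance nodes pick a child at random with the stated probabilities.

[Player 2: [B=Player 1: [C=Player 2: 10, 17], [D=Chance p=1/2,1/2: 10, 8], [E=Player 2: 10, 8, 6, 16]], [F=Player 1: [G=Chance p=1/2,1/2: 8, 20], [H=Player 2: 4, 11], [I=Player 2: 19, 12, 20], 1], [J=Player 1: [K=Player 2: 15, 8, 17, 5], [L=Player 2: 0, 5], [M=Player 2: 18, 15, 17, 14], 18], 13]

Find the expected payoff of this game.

10

C (Player 2): min(10, 17) = 10
D (Chance): 1/2·10 + 1/2·8 = 9
E (Player 2): min(10, 8, 6, 16) = 6
B (Player 1): max(10, 9, 6) = 10
G (Chance): 1/2·8 + 1/2·20 = 14
H (Player 2): min(4, 11) = 4
I (Player 2): min(19, 12, 20) = 12
F (Player 1): max(14, 4, 12, 1) = 14
K (Player 2): min(15, 8, 17, 5) = 5
L (Player 2): min(0, 5) = 0
M (Player 2): min(18, 15, 17, 14) = 14
J (Player 1): max(5, 0, 14, 18) = 18
Root (Player 2): min(10, 14, 18, 13) = 10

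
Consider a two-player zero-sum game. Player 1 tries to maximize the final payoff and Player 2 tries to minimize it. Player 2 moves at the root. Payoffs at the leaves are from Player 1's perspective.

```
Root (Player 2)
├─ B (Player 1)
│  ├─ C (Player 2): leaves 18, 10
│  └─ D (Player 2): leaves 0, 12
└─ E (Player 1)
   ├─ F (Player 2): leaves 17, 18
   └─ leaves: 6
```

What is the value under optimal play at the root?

10

C (Player 2): min(18, 10) = 10
D (Player 2): min(0, 12) = 0
B (Player 1): max(10, 0) = 10
F (Player 2): min(17, 18) = 17
E (Player 1): max(17, 6) = 17
Root (Player 2): min(10, 17) = 10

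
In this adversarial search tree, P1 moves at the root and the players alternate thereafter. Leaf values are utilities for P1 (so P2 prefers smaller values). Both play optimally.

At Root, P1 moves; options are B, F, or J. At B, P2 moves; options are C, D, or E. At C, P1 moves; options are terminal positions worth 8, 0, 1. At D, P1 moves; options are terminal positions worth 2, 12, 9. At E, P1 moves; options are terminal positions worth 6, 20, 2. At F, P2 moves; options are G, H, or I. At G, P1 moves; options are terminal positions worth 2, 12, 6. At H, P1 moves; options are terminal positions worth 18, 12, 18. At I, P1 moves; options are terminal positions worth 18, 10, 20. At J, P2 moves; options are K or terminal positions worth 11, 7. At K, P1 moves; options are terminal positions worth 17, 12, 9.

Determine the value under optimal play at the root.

C (P1): max(8, 0, 1) = 8
D (P1): max(2, 12, 9) = 12
E (P1): max(6, 20, 2) = 20
B (P2): min(8, 12, 20) = 8
G (P1): max(2, 12, 6) = 12
H (P1): max(18, 12, 18) = 18
I (P1): max(18, 10, 20) = 20
F (P2): min(12, 18, 20) = 12
K (P1): max(17, 12, 9) = 17
J (P2): min(17, 11, 7) = 7
Root (P1): max(8, 12, 7) = 12

12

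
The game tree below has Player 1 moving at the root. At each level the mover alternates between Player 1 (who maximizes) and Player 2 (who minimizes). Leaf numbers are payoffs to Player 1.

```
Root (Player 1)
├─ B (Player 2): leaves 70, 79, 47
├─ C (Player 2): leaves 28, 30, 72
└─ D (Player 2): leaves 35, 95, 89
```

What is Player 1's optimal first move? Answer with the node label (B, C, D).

B

B (Player 2): min(70, 79, 47) = 47
C (Player 2): min(28, 30, 72) = 28
D (Player 2): min(35, 95, 89) = 35
Root (Player 1): max(47, 28, 35) = 47
Player 1 picks the child with the highest value: B (value 47).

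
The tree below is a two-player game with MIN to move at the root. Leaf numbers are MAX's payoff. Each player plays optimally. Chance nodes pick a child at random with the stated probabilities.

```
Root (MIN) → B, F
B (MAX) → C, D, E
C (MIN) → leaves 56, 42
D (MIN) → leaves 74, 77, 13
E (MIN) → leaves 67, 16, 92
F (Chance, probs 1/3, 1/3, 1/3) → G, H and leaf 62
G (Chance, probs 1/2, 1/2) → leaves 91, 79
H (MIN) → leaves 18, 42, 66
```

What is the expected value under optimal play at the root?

42

C (MIN): min(56, 42) = 42
D (MIN): min(74, 77, 13) = 13
E (MIN): min(67, 16, 92) = 16
B (MAX): max(42, 13, 16) = 42
G (Chance): 1/2·91 + 1/2·79 = 85
H (MIN): min(18, 42, 66) = 18
F (Chance): 1/3·85 + 1/3·18 + 1/3·62 = 55
Root (MIN): min(42, 55) = 42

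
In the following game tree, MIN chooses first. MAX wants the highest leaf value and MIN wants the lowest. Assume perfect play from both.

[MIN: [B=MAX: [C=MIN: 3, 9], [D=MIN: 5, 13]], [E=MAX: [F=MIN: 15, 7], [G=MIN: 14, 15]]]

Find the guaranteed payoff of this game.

5

C (MIN): min(3, 9) = 3
D (MIN): min(5, 13) = 5
B (MAX): max(3, 5) = 5
F (MIN): min(15, 7) = 7
G (MIN): min(14, 15) = 14
E (MAX): max(7, 14) = 14
Root (MIN): min(5, 14) = 5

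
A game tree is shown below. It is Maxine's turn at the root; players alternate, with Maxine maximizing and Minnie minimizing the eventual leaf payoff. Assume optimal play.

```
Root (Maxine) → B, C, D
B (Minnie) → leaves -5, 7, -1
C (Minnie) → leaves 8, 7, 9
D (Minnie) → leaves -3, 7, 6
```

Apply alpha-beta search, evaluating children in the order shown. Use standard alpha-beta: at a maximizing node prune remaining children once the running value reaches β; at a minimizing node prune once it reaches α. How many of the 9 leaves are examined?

B [α=-∞,β=+∞]: v=-5
C [α=-5,β=+∞]: v=7
D [α=7,β=+∞]: v=-3 after child 1 ≤ α → α-cutoff, skip 2
Root [α=-∞,β=+∞]: v=7
Leaves evaluated: 7 of 9.

7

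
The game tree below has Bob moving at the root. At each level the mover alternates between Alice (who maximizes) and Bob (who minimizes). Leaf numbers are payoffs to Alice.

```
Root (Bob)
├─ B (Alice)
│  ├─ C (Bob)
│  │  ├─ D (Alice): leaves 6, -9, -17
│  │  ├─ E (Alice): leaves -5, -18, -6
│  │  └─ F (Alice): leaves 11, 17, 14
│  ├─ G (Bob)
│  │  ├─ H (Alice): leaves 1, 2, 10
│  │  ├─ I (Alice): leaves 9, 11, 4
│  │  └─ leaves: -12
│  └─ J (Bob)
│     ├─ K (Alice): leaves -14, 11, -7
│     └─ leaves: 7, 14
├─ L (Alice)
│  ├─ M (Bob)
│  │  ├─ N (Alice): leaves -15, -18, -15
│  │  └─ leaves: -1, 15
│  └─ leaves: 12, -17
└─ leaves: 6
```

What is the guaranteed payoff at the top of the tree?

6

D (Alice): max(6, -9, -17) = 6
E (Alice): max(-5, -18, -6) = -5
F (Alice): max(11, 17, 14) = 17
C (Bob): min(6, -5, 17) = -5
H (Alice): max(1, 2, 10) = 10
I (Alice): max(9, 11, 4) = 11
G (Bob): min(10, 11, -12) = -12
K (Alice): max(-14, 11, -7) = 11
J (Bob): min(11, 7, 14) = 7
B (Alice): max(-5, -12, 7) = 7
N (Alice): max(-15, -18, -15) = -15
M (Bob): min(-15, -1, 15) = -15
L (Alice): max(-15, 12, -17) = 12
Root (Bob): min(7, 12, 6) = 6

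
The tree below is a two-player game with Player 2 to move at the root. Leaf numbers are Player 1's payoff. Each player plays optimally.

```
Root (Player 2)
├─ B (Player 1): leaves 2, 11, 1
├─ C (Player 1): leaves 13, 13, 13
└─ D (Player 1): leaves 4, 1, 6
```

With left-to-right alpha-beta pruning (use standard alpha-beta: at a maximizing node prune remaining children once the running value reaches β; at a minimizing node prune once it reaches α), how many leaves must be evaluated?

B [α=-∞,β=+∞]: v=11
C [α=-∞,β=11]: v=13 after child 1 ≥ β → β-cutoff, skip 2
D [α=-∞,β=11]: v=6
Root [α=-∞,β=+∞]: v=6
Leaves evaluated: 7 of 9.

7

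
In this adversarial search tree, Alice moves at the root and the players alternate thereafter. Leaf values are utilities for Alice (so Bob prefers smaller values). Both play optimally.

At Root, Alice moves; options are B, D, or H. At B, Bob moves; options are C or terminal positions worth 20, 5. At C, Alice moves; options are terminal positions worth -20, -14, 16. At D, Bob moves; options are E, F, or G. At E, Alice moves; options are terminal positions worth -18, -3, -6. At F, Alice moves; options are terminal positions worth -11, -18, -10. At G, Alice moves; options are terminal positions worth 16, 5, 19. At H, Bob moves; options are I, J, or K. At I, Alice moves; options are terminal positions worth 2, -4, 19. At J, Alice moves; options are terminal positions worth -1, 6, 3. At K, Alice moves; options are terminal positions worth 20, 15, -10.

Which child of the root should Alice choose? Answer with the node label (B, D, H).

C (Alice): max(-20, -14, 16) = 16
B (Bob): min(16, 20, 5) = 5
E (Alice): max(-18, -3, -6) = -3
F (Alice): max(-11, -18, -10) = -10
G (Alice): max(16, 5, 19) = 19
D (Bob): min(-3, -10, 19) = -10
I (Alice): max(2, -4, 19) = 19
J (Alice): max(-1, 6, 3) = 6
K (Alice): max(20, 15, -10) = 20
H (Bob): min(19, 6, 20) = 6
Root (Alice): max(5, -10, 6) = 6
Alice picks the child with the highest value: H (value 6).

H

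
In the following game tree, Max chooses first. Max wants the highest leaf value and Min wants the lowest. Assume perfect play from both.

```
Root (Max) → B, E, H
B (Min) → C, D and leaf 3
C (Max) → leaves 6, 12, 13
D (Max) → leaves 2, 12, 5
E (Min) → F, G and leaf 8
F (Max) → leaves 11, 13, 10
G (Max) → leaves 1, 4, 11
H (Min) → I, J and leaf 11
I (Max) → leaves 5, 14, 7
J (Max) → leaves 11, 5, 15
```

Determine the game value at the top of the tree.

C (Max): max(6, 12, 13) = 13
D (Max): max(2, 12, 5) = 12
B (Min): min(13, 12, 3) = 3
F (Max): max(11, 13, 10) = 13
G (Max): max(1, 4, 11) = 11
E (Min): min(13, 11, 8) = 8
I (Max): max(5, 14, 7) = 14
J (Max): max(11, 5, 15) = 15
H (Min): min(14, 15, 11) = 11
Root (Max): max(3, 8, 11) = 11

11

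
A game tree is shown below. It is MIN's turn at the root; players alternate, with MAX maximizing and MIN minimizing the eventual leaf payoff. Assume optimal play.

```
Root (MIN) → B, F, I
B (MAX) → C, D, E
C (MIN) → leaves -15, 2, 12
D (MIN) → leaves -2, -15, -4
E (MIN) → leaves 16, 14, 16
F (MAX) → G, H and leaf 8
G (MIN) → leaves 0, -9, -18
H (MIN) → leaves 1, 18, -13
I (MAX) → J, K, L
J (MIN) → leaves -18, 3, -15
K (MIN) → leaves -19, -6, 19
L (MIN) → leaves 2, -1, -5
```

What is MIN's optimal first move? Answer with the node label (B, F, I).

I

C (MIN): min(-15, 2, 12) = -15
D (MIN): min(-2, -15, -4) = -15
E (MIN): min(16, 14, 16) = 14
B (MAX): max(-15, -15, 14) = 14
G (MIN): min(0, -9, -18) = -18
H (MIN): min(1, 18, -13) = -13
F (MAX): max(-18, -13, 8) = 8
J (MIN): min(-18, 3, -15) = -18
K (MIN): min(-19, -6, 19) = -19
L (MIN): min(2, -1, -5) = -5
I (MAX): max(-18, -19, -5) = -5
Root (MIN): min(14, 8, -5) = -5
MIN picks the child with the lowest value: I (value -5).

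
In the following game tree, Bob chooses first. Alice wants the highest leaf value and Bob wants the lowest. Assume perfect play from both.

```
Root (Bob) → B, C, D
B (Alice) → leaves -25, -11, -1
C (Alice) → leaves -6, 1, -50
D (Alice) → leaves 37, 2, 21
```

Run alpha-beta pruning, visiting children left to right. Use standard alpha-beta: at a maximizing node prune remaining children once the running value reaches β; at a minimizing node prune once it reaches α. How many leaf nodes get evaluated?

B [α=-∞,β=+∞]: v=-1
C [α=-∞,β=-1]: v=1 after child 2 ≥ β → β-cutoff, skip 1
D [α=-∞,β=-1]: v=37 after child 1 ≥ β → β-cutoff, skip 2
Root [α=-∞,β=+∞]: v=-1
Leaves evaluated: 6 of 9.

6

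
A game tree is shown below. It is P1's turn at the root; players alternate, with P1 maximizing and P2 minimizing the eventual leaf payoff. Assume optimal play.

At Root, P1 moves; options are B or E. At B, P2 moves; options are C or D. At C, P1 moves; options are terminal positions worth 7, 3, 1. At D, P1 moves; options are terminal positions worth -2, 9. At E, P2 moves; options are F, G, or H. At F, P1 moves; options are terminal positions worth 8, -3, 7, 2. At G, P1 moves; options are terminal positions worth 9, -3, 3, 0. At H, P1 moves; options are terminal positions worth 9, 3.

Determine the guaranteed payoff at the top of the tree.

8

C (P1): max(7, 3, 1) = 7
D (P1): max(-2, 9) = 9
B (P2): min(7, 9) = 7
F (P1): max(8, -3, 7, 2) = 8
G (P1): max(9, -3, 3, 0) = 9
H (P1): max(9, 3) = 9
E (P2): min(8, 9, 9) = 8
Root (P1): max(7, 8) = 8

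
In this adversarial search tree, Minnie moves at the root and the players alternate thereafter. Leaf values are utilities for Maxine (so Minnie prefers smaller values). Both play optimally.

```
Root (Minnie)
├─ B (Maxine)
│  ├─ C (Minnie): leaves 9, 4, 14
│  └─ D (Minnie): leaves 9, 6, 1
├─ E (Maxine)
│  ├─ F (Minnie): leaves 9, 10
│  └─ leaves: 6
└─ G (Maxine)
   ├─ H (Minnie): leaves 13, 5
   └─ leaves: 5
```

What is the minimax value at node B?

C: min(9, 4, 14) = 4
D: min(9, 6, 1) = 1
B: max(4, 1) = 4

4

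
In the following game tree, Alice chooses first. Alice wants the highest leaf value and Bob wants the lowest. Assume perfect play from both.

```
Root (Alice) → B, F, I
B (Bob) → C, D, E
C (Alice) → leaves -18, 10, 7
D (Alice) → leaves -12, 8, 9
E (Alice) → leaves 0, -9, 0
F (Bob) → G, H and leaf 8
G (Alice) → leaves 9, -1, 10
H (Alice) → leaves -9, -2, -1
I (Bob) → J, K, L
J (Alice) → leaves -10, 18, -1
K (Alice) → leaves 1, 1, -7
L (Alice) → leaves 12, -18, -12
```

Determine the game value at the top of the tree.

C (Alice): max(-18, 10, 7) = 10
D (Alice): max(-12, 8, 9) = 9
E (Alice): max(0, -9, 0) = 0
B (Bob): min(10, 9, 0) = 0
G (Alice): max(9, -1, 10) = 10
H (Alice): max(-9, -2, -1) = -1
F (Bob): min(10, -1, 8) = -1
J (Alice): max(-10, 18, -1) = 18
K (Alice): max(1, 1, -7) = 1
L (Alice): max(12, -18, -12) = 12
I (Bob): min(18, 1, 12) = 1
Root (Alice): max(0, -1, 1) = 1

1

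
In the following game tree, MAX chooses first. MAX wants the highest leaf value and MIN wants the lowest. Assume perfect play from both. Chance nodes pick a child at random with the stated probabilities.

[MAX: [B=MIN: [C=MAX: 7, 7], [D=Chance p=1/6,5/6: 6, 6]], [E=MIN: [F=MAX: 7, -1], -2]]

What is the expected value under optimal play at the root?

6

C (MAX): max(7, 7) = 7
D (Chance): 1/6·6 + 5/6·6 = 6
B (MIN): min(7, 6) = 6
F (MAX): max(7, -1) = 7
E (MIN): min(7, -2) = -2
Root (MAX): max(6, -2) = 6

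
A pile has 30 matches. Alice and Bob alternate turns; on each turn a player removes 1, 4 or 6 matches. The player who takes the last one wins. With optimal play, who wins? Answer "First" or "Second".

Compute winning (W) and losing (L) positions by backward induction:
i:   0  1  2  3  4  5  6  7  8  9 10 11 12 13 14 15 16 17 18 19 20 21 22 23 24 25 26 27 28 29 30
     L  W  L  W  W  L  W  L  W  W  L  W  L  W  W  L  W  L  W  W  L  W  L  W  W  L  W  L  W  W  L
Position 30 is L, so the second player wins.

Second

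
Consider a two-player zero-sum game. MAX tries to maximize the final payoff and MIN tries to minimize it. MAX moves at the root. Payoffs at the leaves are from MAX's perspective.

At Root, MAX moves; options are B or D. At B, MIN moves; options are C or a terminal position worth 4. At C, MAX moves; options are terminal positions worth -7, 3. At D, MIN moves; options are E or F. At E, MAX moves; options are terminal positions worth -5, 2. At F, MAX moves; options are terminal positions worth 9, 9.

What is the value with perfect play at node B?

C: max(-7, 3) = 3
B: min(3, 4) = 3

3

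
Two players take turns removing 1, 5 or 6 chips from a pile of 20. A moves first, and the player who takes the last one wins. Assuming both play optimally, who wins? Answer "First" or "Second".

First

i:   0  1  2  3  4  5  6  7  8  9 10 11 12 13 14 15 16 17 18 19 20
     L  W  L  W  L  W  W  W  W  W  W  L  W  L  W  L  W  W  W  W  W
Position 20 is W, so the first player wins.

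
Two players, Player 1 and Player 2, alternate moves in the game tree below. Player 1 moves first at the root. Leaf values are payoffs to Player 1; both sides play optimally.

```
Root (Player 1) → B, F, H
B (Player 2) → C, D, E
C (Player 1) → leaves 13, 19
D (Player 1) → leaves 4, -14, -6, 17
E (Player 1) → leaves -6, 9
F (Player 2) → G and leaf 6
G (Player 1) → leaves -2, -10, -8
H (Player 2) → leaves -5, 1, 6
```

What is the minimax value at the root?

C (Player 1): max(13, 19) = 19
D (Player 1): max(4, -14, -6, 17) = 17
E (Player 1): max(-6, 9) = 9
B (Player 2): min(19, 17, 9) = 9
G (Player 1): max(-2, -10, -8) = -2
F (Player 2): min(-2, 6) = -2
H (Player 2): min(-5, 1, 6) = -5
Root (Player 1): max(9, -2, -5) = 9

9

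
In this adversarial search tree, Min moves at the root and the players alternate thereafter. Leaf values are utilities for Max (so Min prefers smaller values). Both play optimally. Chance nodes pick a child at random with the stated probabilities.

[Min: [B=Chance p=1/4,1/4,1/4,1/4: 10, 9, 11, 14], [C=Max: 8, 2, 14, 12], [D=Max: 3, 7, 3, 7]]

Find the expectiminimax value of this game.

7

B (Chance): 1/4·10 + 1/4·9 + 1/4·11 + 1/4·14 = 11
C (Max): max(8, 2, 14, 12) = 14
D (Max): max(3, 7, 3, 7) = 7
Root (Min): min(11, 14, 7) = 7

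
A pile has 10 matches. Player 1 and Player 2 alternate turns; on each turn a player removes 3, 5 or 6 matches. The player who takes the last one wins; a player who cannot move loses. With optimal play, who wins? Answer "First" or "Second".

Second

Mark each pile size as W (mover wins) or L (mover loses):
i:   0  1  2  3  4  5  6  7  8  9 10
     L  L  L  W  W  W  W  W  W  L  L
Position 10 is L, so the second player wins.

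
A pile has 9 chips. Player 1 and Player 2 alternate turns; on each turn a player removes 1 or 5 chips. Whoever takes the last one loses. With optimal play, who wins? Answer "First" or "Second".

Second

W/L table (W = player to move can force a win):
i:   0  1  2  3  4  5  6  7  8  9
     W  L  W  L  W  L  W  L  W  L
Position 9 is L, so the second player wins.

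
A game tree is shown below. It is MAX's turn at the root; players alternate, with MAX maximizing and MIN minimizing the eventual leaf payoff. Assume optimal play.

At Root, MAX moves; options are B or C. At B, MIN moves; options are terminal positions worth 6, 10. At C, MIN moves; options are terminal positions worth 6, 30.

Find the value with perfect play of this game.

B (MIN): min(6, 10) = 6
C (MIN): min(6, 30) = 6
Root (MAX): max(6, 6) = 6

6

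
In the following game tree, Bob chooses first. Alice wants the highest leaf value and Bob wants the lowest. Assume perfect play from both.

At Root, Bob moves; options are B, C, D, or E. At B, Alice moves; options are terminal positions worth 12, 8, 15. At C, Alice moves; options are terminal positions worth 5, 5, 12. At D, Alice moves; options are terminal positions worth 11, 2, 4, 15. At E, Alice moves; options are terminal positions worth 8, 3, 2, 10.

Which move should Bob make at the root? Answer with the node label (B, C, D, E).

B (Alice): max(12, 8, 15) = 15
C (Alice): max(5, 5, 12) = 12
D (Alice): max(11, 2, 4, 15) = 15
E (Alice): max(8, 3, 2, 10) = 10
Root (Bob): min(15, 12, 15, 10) = 10
Bob picks the child with the lowest value: E (value 10).

E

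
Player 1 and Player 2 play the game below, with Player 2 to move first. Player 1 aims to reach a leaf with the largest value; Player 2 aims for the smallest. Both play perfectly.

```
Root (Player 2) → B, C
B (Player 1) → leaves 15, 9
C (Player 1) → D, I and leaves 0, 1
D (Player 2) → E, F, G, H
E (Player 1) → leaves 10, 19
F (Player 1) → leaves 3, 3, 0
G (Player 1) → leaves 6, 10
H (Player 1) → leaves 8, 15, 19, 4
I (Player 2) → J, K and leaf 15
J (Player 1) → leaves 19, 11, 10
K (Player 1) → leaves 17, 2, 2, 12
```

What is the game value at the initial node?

B (Player 1): max(15, 9) = 15
E (Player 1): max(10, 19) = 19
F (Player 1): max(3, 3, 0) = 3
G (Player 1): max(6, 10) = 10
H (Player 1): max(8, 15, 19, 4) = 19
D (Player 2): min(19, 3, 10, 19) = 3
J (Player 1): max(19, 11, 10) = 19
K (Player 1): max(17, 2, 2, 12) = 17
I (Player 2): min(19, 17, 15) = 15
C (Player 1): max(3, 15, 0, 1) = 15
Root (Player 2): min(15, 15) = 15

15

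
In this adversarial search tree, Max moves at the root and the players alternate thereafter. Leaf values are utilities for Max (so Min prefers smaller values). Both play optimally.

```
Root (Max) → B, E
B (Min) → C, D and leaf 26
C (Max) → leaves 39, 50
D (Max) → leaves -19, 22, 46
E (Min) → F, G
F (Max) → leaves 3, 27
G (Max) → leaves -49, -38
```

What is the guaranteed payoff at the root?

26

C (Max): max(39, 50) = 50
D (Max): max(-19, 22, 46) = 46
B (Min): min(50, 46, 26) = 26
F (Max): max(3, 27) = 27
G (Max): max(-49, -38) = -38
E (Min): min(27, -38) = -38
Root (Max): max(26, -38) = 26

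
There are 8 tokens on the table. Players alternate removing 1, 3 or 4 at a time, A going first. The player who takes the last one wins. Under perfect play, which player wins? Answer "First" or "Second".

Compute winning (W) and losing (L) positions by backward induction:
i:   0  1  2  3  4  5  6  7  8
     L  W  L  W  W  W  W  L  W
Position 8 is W, so the first player wins.

First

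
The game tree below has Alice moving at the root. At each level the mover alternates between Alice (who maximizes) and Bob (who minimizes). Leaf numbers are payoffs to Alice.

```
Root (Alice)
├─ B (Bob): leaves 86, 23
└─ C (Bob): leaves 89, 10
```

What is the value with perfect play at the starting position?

23

B (Bob): min(86, 23) = 23
C (Bob): min(89, 10) = 10
Root (Alice): max(23, 10) = 23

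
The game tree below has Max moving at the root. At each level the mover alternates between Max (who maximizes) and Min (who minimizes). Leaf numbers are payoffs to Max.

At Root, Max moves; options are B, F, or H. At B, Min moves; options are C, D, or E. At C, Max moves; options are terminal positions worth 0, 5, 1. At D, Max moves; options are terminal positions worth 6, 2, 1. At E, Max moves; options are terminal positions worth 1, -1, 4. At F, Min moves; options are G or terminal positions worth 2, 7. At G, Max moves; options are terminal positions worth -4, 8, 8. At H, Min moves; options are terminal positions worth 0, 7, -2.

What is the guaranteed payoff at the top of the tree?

4

C (Max): max(0, 5, 1) = 5
D (Max): max(6, 2, 1) = 6
E (Max): max(1, -1, 4) = 4
B (Min): min(5, 6, 4) = 4
G (Max): max(-4, 8, 8) = 8
F (Min): min(8, 2, 7) = 2
H (Min): min(0, 7, -2) = -2
Root (Max): max(4, 2, -2) = 4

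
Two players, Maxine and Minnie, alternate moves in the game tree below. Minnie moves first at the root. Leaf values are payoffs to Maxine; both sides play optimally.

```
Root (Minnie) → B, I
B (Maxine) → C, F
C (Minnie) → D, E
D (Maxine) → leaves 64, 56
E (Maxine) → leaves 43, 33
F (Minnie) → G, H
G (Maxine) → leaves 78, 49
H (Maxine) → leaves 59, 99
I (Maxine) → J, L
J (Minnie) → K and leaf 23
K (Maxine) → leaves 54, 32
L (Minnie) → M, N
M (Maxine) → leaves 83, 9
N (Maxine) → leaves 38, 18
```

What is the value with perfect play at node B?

78

D: max(64, 56) = 64
E: max(43, 33) = 43
C: min(64, 43) = 43
G: max(78, 49) = 78
H: max(59, 99) = 99
F: min(78, 99) = 78
B: max(43, 78) = 78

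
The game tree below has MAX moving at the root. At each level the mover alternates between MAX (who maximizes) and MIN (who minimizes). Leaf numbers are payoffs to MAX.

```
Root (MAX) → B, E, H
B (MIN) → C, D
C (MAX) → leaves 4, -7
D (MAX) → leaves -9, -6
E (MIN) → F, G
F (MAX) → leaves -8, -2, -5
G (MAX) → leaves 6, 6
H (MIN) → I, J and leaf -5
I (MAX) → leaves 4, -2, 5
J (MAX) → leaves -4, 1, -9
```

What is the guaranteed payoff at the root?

-2

C (MAX): max(4, -7) = 4
D (MAX): max(-9, -6) = -6
B (MIN): min(4, -6) = -6
F (MAX): max(-8, -2, -5) = -2
G (MAX): max(6, 6) = 6
E (MIN): min(-2, 6) = -2
I (MAX): max(4, -2, 5) = 5
J (MAX): max(-4, 1, -9) = 1
H (MIN): min(5, 1, -5) = -5
Root (MAX): max(-6, -2, -5) = -2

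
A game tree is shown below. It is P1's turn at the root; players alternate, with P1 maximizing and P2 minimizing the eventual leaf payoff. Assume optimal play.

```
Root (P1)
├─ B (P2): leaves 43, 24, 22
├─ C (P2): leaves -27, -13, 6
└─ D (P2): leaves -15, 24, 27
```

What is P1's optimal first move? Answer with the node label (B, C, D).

B

B (P2): min(43, 24, 22) = 22
C (P2): min(-27, -13, 6) = -27
D (P2): min(-15, 24, 27) = -15
Root (P1): max(22, -27, -15) = 22
P1 picks the child with the highest value: B (value 22).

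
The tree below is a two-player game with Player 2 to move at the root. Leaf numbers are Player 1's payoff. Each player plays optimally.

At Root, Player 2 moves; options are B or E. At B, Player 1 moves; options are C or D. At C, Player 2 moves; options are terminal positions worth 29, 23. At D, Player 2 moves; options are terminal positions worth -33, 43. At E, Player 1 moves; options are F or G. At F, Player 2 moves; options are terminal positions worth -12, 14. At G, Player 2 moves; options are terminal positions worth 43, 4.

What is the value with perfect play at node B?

C: min(29, 23) = 23
D: min(-33, 43) = -33
B: max(23, -33) = 23

23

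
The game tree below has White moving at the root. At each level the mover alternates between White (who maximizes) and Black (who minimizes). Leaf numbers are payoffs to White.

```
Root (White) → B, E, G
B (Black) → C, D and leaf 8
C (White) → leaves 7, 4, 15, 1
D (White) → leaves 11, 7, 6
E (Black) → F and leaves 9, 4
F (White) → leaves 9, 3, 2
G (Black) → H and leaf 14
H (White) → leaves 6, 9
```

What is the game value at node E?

4

F: max(9, 3, 2) = 9
E: min(9, 9, 4) = 4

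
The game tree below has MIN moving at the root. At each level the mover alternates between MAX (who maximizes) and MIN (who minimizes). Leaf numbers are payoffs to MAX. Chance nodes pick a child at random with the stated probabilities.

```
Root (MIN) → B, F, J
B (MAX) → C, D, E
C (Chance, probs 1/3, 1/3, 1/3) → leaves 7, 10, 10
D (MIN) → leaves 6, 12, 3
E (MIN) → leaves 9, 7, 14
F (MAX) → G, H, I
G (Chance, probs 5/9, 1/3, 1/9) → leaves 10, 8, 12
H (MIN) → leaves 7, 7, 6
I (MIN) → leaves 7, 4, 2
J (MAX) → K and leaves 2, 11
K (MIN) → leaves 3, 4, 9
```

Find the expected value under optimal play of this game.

C (Chance): 1/3·7 + 1/3·10 + 1/3·10 = 9
D (MIN): min(6, 12, 3) = 3
E (MIN): min(9, 7, 14) = 7
B (MAX): max(9, 3, 7) = 9
G (Chance): 5/9·10 + 1/3·8 + 1/9·12 = 9.56
H (MIN): min(7, 7, 6) = 6
I (MIN): min(7, 4, 2) = 2
F (MAX): max(9.56, 6, 2) = 9.56
K (MIN): min(3, 4, 9) = 3
J (MAX): max(3, 2, 11) = 11
Root (MIN): min(9, 9.56, 11) = 9

9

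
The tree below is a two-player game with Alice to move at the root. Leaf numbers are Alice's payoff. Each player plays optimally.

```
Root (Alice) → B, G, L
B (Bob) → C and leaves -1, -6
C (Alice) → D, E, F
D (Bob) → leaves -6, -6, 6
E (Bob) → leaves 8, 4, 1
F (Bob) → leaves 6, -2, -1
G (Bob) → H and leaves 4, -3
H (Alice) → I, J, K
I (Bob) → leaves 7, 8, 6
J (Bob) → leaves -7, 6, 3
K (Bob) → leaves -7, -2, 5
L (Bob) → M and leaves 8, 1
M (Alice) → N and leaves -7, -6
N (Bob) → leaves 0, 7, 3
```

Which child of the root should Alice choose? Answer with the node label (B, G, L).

L

D (Bob): min(-6, -6, 6) = -6
E (Bob): min(8, 4, 1) = 1
F (Bob): min(6, -2, -1) = -2
C (Alice): max(-6, 1, -2) = 1
B (Bob): min(1, -1, -6) = -6
I (Bob): min(7, 8, 6) = 6
J (Bob): min(-7, 6, 3) = -7
K (Bob): min(-7, -2, 5) = -7
H (Alice): max(6, -7, -7) = 6
G (Bob): min(6, 4, -3) = -3
N (Bob): min(0, 7, 3) = 0
M (Alice): max(0, -7, -6) = 0
L (Bob): min(0, 8, 1) = 0
Root (Alice): max(-6, -3, 0) = 0
Alice picks the child with the highest value: L (value 0).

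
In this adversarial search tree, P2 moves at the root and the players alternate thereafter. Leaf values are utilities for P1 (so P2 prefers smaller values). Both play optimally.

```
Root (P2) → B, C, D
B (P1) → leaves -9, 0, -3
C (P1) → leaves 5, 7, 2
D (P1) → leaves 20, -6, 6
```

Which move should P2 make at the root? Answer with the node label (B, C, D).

B (P1): max(-9, 0, -3) = 0
C (P1): max(5, 7, 2) = 7
D (P1): max(20, -6, 6) = 20
Root (P2): min(0, 7, 20) = 0
P2 picks the child with the lowest value: B (value 0).

B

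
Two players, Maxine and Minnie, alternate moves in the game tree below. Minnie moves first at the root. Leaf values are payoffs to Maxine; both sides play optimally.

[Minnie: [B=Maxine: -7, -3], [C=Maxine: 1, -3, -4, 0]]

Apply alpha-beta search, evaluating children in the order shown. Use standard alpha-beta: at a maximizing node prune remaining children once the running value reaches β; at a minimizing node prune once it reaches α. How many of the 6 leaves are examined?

3

B [α=-∞,β=+∞]: v=-3
C [α=-∞,β=-3]: v=1 after child 1 ≥ β → β-cutoff, skip 3
Root [α=-∞,β=+∞]: v=-3
Leaves evaluated: 3 of 6.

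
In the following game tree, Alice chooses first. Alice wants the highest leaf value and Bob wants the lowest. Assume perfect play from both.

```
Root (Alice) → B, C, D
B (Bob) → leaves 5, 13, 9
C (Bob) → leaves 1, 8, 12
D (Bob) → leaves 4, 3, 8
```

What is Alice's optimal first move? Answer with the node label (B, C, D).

B

B (Bob): min(5, 13, 9) = 5
C (Bob): min(1, 8, 12) = 1
D (Bob): min(4, 3, 8) = 3
Root (Alice): max(5, 1, 3) = 5
Alice picks the child with the highest value: B (value 5).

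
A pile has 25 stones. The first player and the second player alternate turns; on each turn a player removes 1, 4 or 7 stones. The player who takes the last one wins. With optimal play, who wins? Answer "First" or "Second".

First

Compute winning (W) and losing (L) positions by backward induction:
i:   0  1  2  3  4  5  6  7  8  9 10 11 12 13 14 15 16 17 18 19 20 21 22 23 24 25
     L  W  L  W  W  L  W  W  L  W  L  W  W  L  W  W  L  W  L  W  W  L  W  W  L  W
Position 25 is W, so the first player wins.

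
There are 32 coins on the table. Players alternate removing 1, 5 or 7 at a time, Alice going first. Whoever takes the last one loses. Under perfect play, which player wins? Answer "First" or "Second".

Compute winning (W) and losing (L) positions by backward induction:
i:   0  1  2  3  4  5  6  7  8  9 10 11 12 13 14 15 16 17 18 19 20 21 22 23 24 25 26 27 28 29 30 31 32
     W  L  W  L  W  L  W  L  W  L  W  L  W  L  W  L  W  L  W  L  W  L  W  L  W  L  W  L  W  L  W  L  W
Position 32 is W, so the first player wins.

First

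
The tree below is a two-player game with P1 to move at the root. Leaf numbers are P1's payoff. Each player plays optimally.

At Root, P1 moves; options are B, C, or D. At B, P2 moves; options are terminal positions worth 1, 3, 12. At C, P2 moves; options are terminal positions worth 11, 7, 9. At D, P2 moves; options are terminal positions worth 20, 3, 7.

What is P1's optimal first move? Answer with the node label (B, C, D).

C

B (P2): min(1, 3, 12) = 1
C (P2): min(11, 7, 9) = 7
D (P2): min(20, 3, 7) = 3
Root (P1): max(1, 7, 3) = 7
P1 picks the child with the highest value: C (value 7).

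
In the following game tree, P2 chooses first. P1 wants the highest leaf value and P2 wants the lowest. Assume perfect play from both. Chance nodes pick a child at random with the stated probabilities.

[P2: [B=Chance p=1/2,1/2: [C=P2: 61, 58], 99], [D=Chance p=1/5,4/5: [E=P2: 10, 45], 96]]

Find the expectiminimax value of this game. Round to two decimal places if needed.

78.5

C (P2): min(61, 58) = 58
B (Chance): 1/2·58 + 1/2·99 = 78.5
E (P2): min(10, 45) = 10
D (Chance): 1/5·10 + 4/5·96 = 78.8
Root (P2): min(78.5, 78.8) = 78.5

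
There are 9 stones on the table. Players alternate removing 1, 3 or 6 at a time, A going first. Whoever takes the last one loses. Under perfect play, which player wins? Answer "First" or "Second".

Mark each pile size as W (mover wins) or L (mover loses):
i:   0  1  2  3  4  5  6  7  8  9
     W  L  W  L  W  L  W  W  W  W
Position 9 is W, so the first player wins.

First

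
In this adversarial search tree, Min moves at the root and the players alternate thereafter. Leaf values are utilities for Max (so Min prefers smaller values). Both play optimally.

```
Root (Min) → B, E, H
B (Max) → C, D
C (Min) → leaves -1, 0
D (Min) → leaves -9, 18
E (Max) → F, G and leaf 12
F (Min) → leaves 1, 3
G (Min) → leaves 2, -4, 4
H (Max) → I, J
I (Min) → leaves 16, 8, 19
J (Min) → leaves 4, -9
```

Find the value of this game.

C (Min): min(-1, 0) = -1
D (Min): min(-9, 18) = -9
B (Max): max(-1, -9) = -1
F (Min): min(1, 3) = 1
G (Min): min(2, -4, 4) = -4
E (Max): max(1, -4, 12) = 12
I (Min): min(16, 8, 19) = 8
J (Min): min(4, -9) = -9
H (Max): max(8, -9) = 8
Root (Min): min(-1, 12, 8) = -1

-1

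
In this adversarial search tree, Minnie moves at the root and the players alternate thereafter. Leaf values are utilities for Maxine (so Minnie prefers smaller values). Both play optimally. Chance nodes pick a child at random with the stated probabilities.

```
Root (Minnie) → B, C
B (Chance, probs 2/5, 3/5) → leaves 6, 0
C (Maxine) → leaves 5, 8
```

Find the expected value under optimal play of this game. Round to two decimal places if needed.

B (Chance): 2/5·6 + 3/5·0 = 2.4
C (Maxine): max(5, 8) = 8
Root (Minnie): min(2.4, 8) = 2.4

2.4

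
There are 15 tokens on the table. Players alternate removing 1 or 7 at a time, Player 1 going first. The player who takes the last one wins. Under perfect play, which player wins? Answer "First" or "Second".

W/L table (W = player to move can force a win):
i:   0  1  2  3  4  5  6  7  8  9 10 11 12 13 14 15
     L  W  L  W  L  W  L  W  L  W  L  W  L  W  L  W
Position 15 is W, so the first player wins.

First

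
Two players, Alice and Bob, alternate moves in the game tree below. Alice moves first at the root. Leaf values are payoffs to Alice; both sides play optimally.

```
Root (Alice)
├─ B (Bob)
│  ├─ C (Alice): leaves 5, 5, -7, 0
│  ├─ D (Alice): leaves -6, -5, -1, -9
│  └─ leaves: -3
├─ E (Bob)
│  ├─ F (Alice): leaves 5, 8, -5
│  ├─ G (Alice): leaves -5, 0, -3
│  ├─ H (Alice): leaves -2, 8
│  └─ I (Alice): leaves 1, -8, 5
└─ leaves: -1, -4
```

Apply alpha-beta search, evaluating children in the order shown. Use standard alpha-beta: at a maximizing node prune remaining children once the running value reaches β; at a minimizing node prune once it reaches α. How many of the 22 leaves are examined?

C [α=-∞,β=+∞]: v=5
D [α=-∞,β=5]: v=-1
B [α=-∞,β=+∞]: v=-3
F [α=-3,β=+∞]: v=8
G [α=-3,β=8]: v=0
H [α=-3,β=0]: v=8
I [α=-3,β=0]: v=1 after child 1 ≥ β → β-cutoff, skip 2
E [α=-3,β=+∞]: v=0
Root [α=-∞,β=+∞]: v=0
Leaves evaluated: 20 of 22.

20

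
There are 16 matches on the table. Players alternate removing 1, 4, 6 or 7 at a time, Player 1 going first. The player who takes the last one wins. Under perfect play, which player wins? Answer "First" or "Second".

i:   0  1  2  3  4  5  6  7  8  9 10 11 12 13 14 15 16
     L  W  L  W  W  L  W  W  W  W  L  W  W  L  W  L  W
Position 16 is W, so the first player wins.

First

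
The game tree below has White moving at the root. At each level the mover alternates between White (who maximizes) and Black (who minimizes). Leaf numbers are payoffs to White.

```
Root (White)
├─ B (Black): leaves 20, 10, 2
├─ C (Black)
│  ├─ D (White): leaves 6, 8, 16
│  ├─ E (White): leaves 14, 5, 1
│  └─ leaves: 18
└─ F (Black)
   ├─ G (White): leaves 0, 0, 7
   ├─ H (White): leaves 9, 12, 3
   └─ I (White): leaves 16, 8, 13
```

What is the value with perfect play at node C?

14

D: max(6, 8, 16) = 16
E: max(14, 5, 1) = 14
C: min(16, 14, 18) = 14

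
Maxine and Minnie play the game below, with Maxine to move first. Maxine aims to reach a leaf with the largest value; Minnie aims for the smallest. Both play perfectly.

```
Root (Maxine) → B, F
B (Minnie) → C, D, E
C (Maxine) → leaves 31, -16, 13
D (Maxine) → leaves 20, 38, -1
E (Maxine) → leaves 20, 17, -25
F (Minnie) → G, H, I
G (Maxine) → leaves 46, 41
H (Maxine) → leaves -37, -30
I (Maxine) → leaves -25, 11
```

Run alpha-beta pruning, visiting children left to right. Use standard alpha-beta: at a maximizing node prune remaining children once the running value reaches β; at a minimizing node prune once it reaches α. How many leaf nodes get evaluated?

12

C [α=-∞,β=+∞]: v=31
D [α=-∞,β=31]: v=38 after child 2 ≥ β → β-cutoff, skip 1
E [α=-∞,β=31]: v=20
B [α=-∞,β=+∞]: v=20
G [α=20,β=+∞]: v=46
H [α=20,β=46]: v=-30
F [α=20,β=+∞]: v=-30 after child 2 ≤ α → α-cutoff, skip 1
Root [α=-∞,β=+∞]: v=20
Leaves evaluated: 12 of 15.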